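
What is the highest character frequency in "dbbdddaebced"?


Input: dbbdddaebced
Character counts:
  'a': 1
  'b': 3
  'c': 1
  'd': 5
  'e': 2
Maximum frequency: 5

5


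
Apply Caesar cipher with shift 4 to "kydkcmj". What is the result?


Caesar cipher: shift "kydkcmj" by 4
  'k' (pos 10) + 4 = pos 14 = 'o'
  'y' (pos 24) + 4 = pos 2 = 'c'
  'd' (pos 3) + 4 = pos 7 = 'h'
  'k' (pos 10) + 4 = pos 14 = 'o'
  'c' (pos 2) + 4 = pos 6 = 'g'
  'm' (pos 12) + 4 = pos 16 = 'q'
  'j' (pos 9) + 4 = pos 13 = 'n'
Result: ochogqn

ochogqn


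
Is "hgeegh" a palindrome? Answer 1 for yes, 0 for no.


Input: hgeegh
Reversed: hgeegh
  Compare pos 0 ('h') with pos 5 ('h'): match
  Compare pos 1 ('g') with pos 4 ('g'): match
  Compare pos 2 ('e') with pos 3 ('e'): match
Result: palindrome

1


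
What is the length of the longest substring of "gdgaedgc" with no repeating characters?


Input: "gdgaedgc"
Sliding window (track last position of each char):
  Position 0 ('g'): window [0,0] length 1 -- new best
  Position 1 ('d'): window [0,1] length 2 -- new best
  Position 2 ('g'): repeat (last at 0), move window start to 1
  Position 2 ('g'): window [1,2] length 2
  Position 3 ('a'): window [1,3] length 3 -- new best
  Position 4 ('e'): window [1,4] length 4 -- new best
  Position 5 ('d'): repeat (last at 1), move window start to 2
  Position 5 ('d'): window [2,5] length 4
  Position 6 ('g'): repeat (last at 2), move window start to 3
  Position 6 ('g'): window [3,6] length 4
  Position 7 ('c'): window [3,7] length 5 -- new best
Longest substring with no repeats: "aedgc" with length 5

5


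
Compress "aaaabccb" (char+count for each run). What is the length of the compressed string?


Input: aaaabccb
Runs:
  'a' x 4 => "a4"
  'b' x 1 => "b1"
  'c' x 2 => "c2"
  'b' x 1 => "b1"
Compressed: "a4b1c2b1"
Compressed length: 8

8


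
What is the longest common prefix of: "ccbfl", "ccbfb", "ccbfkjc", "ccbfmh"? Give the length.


Words: ccbfl, ccbfb, ccbfkjc, ccbfmh
  Position 0: all 'c' => match
  Position 1: all 'c' => match
  Position 2: all 'b' => match
  Position 3: all 'f' => match
  Position 4: ('l', 'b', 'k', 'm') => mismatch, stop
LCP = "ccbf" (length 4)

4


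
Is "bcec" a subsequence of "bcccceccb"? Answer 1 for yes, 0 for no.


Check if "bcec" is a subsequence of "bcccceccb"
Greedy scan:
  Position 0 ('b'): matches sub[0] = 'b'
  Position 1 ('c'): matches sub[1] = 'c'
  Position 2 ('c'): no match needed
  Position 3 ('c'): no match needed
  Position 4 ('c'): no match needed
  Position 5 ('e'): matches sub[2] = 'e'
  Position 6 ('c'): matches sub[3] = 'c'
  Position 7 ('c'): no match needed
  Position 8 ('b'): no match needed
All 4 characters matched => is a subsequence

1


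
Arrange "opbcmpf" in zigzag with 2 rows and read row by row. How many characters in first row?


Zigzag "opbcmpf" into 2 rows:
Placing characters:
  'o' => row 0
  'p' => row 1
  'b' => row 0
  'c' => row 1
  'm' => row 0
  'p' => row 1
  'f' => row 0
Rows:
  Row 0: "obmf"
  Row 1: "pcp"
First row length: 4

4


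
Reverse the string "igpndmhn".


Input: igpndmhn
Reading characters right to left:
  Position 7: 'n'
  Position 6: 'h'
  Position 5: 'm'
  Position 4: 'd'
  Position 3: 'n'
  Position 2: 'p'
  Position 1: 'g'
  Position 0: 'i'
Reversed: nhmdnpgi

nhmdnpgi


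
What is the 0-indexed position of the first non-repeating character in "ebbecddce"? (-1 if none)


Input: ebbecddce
Character frequencies:
  'b': 2
  'c': 2
  'd': 2
  'e': 3
Scanning left to right for freq == 1:
  Position 0 ('e'): freq=3, skip
  Position 1 ('b'): freq=2, skip
  Position 2 ('b'): freq=2, skip
  Position 3 ('e'): freq=3, skip
  Position 4 ('c'): freq=2, skip
  Position 5 ('d'): freq=2, skip
  Position 6 ('d'): freq=2, skip
  Position 7 ('c'): freq=2, skip
  Position 8 ('e'): freq=3, skip
  No unique character found => answer = -1

-1


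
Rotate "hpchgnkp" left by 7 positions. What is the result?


Input: "hpchgnkp", rotate left by 7
First 7 characters: "hpchgnk"
Remaining characters: "p"
Concatenate remaining + first: "p" + "hpchgnk" = "phpchgnk"

phpchgnk


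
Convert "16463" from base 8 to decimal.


Input: "16463" in base 8
Positional expansion:
  Digit '1' (value 1) x 8^4 = 4096
  Digit '6' (value 6) x 8^3 = 3072
  Digit '4' (value 4) x 8^2 = 256
  Digit '6' (value 6) x 8^1 = 48
  Digit '3' (value 3) x 8^0 = 3
Sum = 7475

7475


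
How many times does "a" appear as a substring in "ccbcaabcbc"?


Searching for "a" in "ccbcaabcbc"
Scanning each position:
  Position 0: "c" => no
  Position 1: "c" => no
  Position 2: "b" => no
  Position 3: "c" => no
  Position 4: "a" => MATCH
  Position 5: "a" => MATCH
  Position 6: "b" => no
  Position 7: "c" => no
  Position 8: "b" => no
  Position 9: "c" => no
Total occurrences: 2

2


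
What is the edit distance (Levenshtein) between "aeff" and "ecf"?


Computing edit distance: "aeff" -> "ecf"
DP table:
           e    c    f
      0    1    2    3
  a   1    1    2    3
  e   2    1    2    3
  f   3    2    2    2
  f   4    3    3    2
Edit distance = dp[4][3] = 2

2


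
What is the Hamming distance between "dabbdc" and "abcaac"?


Comparing "dabbdc" and "abcaac" position by position:
  Position 0: 'd' vs 'a' => differ
  Position 1: 'a' vs 'b' => differ
  Position 2: 'b' vs 'c' => differ
  Position 3: 'b' vs 'a' => differ
  Position 4: 'd' vs 'a' => differ
  Position 5: 'c' vs 'c' => same
Total differences (Hamming distance): 5

5


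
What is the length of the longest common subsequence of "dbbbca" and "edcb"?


LCS of "dbbbca" and "edcb"
DP table:
           e    d    c    b
      0    0    0    0    0
  d   0    0    1    1    1
  b   0    0    1    1    2
  b   0    0    1    1    2
  b   0    0    1    1    2
  c   0    0    1    2    2
  a   0    0    1    2    2
LCS length = dp[6][4] = 2

2


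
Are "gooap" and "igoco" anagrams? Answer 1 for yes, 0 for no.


Strings: "gooap", "igoco"
Sorted first:  agoop
Sorted second: cgioo
Differ at position 0: 'a' vs 'c' => not anagrams

0


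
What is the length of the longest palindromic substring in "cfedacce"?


Input: "cfedacce"
Checking substrings for palindromes:
  [5:7] "cc" (len 2) => palindrome
Longest palindromic substring: "cc" with length 2

2


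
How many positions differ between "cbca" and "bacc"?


Comparing "cbca" and "bacc" position by position:
  Position 0: 'c' vs 'b' => DIFFER
  Position 1: 'b' vs 'a' => DIFFER
  Position 2: 'c' vs 'c' => same
  Position 3: 'a' vs 'c' => DIFFER
Positions that differ: 3

3


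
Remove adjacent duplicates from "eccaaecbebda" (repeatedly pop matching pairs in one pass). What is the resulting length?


Input: eccaaecbebda
Stack-based adjacent duplicate removal:
  Read 'e': push. Stack: e
  Read 'c': push. Stack: ec
  Read 'c': matches stack top 'c' => pop. Stack: e
  Read 'a': push. Stack: ea
  Read 'a': matches stack top 'a' => pop. Stack: e
  Read 'e': matches stack top 'e' => pop. Stack: (empty)
  Read 'c': push. Stack: c
  Read 'b': push. Stack: cb
  Read 'e': push. Stack: cbe
  Read 'b': push. Stack: cbeb
  Read 'd': push. Stack: cbebd
  Read 'a': push. Stack: cbebda
Final stack: "cbebda" (length 6)

6


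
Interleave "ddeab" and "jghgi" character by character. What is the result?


Interleaving "ddeab" and "jghgi":
  Position 0: 'd' from first, 'j' from second => "dj"
  Position 1: 'd' from first, 'g' from second => "dg"
  Position 2: 'e' from first, 'h' from second => "eh"
  Position 3: 'a' from first, 'g' from second => "ag"
  Position 4: 'b' from first, 'i' from second => "bi"
Result: djdgehagbi

djdgehagbi


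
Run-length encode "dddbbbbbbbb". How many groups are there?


Input: dddbbbbbbbb
Scanning for consecutive runs:
  Group 1: 'd' x 3 (positions 0-2)
  Group 2: 'b' x 8 (positions 3-10)
Total groups: 2

2


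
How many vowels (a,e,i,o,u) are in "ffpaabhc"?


Input: ffpaabhc
Checking each character:
  'f' at position 0: consonant
  'f' at position 1: consonant
  'p' at position 2: consonant
  'a' at position 3: vowel (running total: 1)
  'a' at position 4: vowel (running total: 2)
  'b' at position 5: consonant
  'h' at position 6: consonant
  'c' at position 7: consonant
Total vowels: 2

2


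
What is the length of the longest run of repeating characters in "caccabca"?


Input: "caccabca"
Scanning for longest run:
  Position 1 ('a'): new char, reset run to 1
  Position 2 ('c'): new char, reset run to 1
  Position 3 ('c'): continues run of 'c', length=2
  Position 4 ('a'): new char, reset run to 1
  Position 5 ('b'): new char, reset run to 1
  Position 6 ('c'): new char, reset run to 1
  Position 7 ('a'): new char, reset run to 1
Longest run: 'c' with length 2

2


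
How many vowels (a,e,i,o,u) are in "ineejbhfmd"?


Input: ineejbhfmd
Checking each character:
  'i' at position 0: vowel (running total: 1)
  'n' at position 1: consonant
  'e' at position 2: vowel (running total: 2)
  'e' at position 3: vowel (running total: 3)
  'j' at position 4: consonant
  'b' at position 5: consonant
  'h' at position 6: consonant
  'f' at position 7: consonant
  'm' at position 8: consonant
  'd' at position 9: consonant
Total vowels: 3

3


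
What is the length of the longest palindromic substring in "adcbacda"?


Input: "adcbacda"
Checking substrings for palindromes:
  No multi-char palindromic substrings found
Longest palindromic substring: "a" with length 1

1


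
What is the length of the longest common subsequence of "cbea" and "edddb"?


LCS of "cbea" and "edddb"
DP table:
           e    d    d    d    b
      0    0    0    0    0    0
  c   0    0    0    0    0    0
  b   0    0    0    0    0    1
  e   0    1    1    1    1    1
  a   0    1    1    1    1    1
LCS length = dp[4][5] = 1

1


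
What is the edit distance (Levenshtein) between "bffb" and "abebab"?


Computing edit distance: "bffb" -> "abebab"
DP table:
           a    b    e    b    a    b
      0    1    2    3    4    5    6
  b   1    1    1    2    3    4    5
  f   2    2    2    2    3    4    5
  f   3    3    3    3    3    4    5
  b   4    4    3    4    3    4    4
Edit distance = dp[4][6] = 4

4


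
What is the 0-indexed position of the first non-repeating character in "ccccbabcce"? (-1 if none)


Input: ccccbabcce
Character frequencies:
  'a': 1
  'b': 2
  'c': 6
  'e': 1
Scanning left to right for freq == 1:
  Position 0 ('c'): freq=6, skip
  Position 1 ('c'): freq=6, skip
  Position 2 ('c'): freq=6, skip
  Position 3 ('c'): freq=6, skip
  Position 4 ('b'): freq=2, skip
  Position 5 ('a'): unique! => answer = 5

5


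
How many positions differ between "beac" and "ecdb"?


Comparing "beac" and "ecdb" position by position:
  Position 0: 'b' vs 'e' => DIFFER
  Position 1: 'e' vs 'c' => DIFFER
  Position 2: 'a' vs 'd' => DIFFER
  Position 3: 'c' vs 'b' => DIFFER
Positions that differ: 4

4


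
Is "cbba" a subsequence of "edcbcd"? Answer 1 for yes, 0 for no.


Check if "cbba" is a subsequence of "edcbcd"
Greedy scan:
  Position 0 ('e'): no match needed
  Position 1 ('d'): no match needed
  Position 2 ('c'): matches sub[0] = 'c'
  Position 3 ('b'): matches sub[1] = 'b'
  Position 4 ('c'): no match needed
  Position 5 ('d'): no match needed
Only matched 2/4 characters => not a subsequence

0


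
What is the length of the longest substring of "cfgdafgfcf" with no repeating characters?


Input: "cfgdafgfcf"
Sliding window (track last position of each char):
  Position 0 ('c'): window [0,0] length 1 -- new best
  Position 1 ('f'): window [0,1] length 2 -- new best
  Position 2 ('g'): window [0,2] length 3 -- new best
  Position 3 ('d'): window [0,3] length 4 -- new best
  Position 4 ('a'): window [0,4] length 5 -- new best
  Position 5 ('f'): repeat (last at 1), move window start to 2
  Position 5 ('f'): window [2,5] length 4
  Position 6 ('g'): repeat (last at 2), move window start to 3
  Position 6 ('g'): window [3,6] length 4
  Position 7 ('f'): repeat (last at 5), move window start to 6
  Position 7 ('f'): window [6,7] length 2
  Position 8 ('c'): window [6,8] length 3
  Position 9 ('f'): repeat (last at 7), move window start to 8
  Position 9 ('f'): window [8,9] length 2
Longest substring with no repeats: "cfgda" with length 5

5


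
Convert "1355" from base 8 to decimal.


Input: "1355" in base 8
Positional expansion:
  Digit '1' (value 1) x 8^3 = 512
  Digit '3' (value 3) x 8^2 = 192
  Digit '5' (value 5) x 8^1 = 40
  Digit '5' (value 5) x 8^0 = 5
Sum = 749

749


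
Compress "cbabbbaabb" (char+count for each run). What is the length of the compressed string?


Input: cbabbbaabb
Runs:
  'c' x 1 => "c1"
  'b' x 1 => "b1"
  'a' x 1 => "a1"
  'b' x 3 => "b3"
  'a' x 2 => "a2"
  'b' x 2 => "b2"
Compressed: "c1b1a1b3a2b2"
Compressed length: 12

12


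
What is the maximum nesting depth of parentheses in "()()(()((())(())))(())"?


Input: "()()(()((())(())))(())"
Tracking depth:
  Position 0 '(': depth becomes 1
  Position 1 ')': depth becomes 0
  Position 2 '(': depth becomes 1
  Position 3 ')': depth becomes 0
  Position 4 '(': depth becomes 1
  Position 5 '(': depth becomes 2
  Position 6 ')': depth becomes 1
  Position 7 '(': depth becomes 2
  Position 8 '(': depth becomes 3
  Position 9 '(': depth becomes 4
  Position 10 ')': depth becomes 3
  Position 11 ')': depth becomes 2
  Position 12 '(': depth becomes 3
  Position 13 '(': depth becomes 4
  Position 14 ')': depth becomes 3
  Position 15 ')': depth becomes 2
  Position 16 ')': depth becomes 1
  Position 17 ')': depth becomes 0
  Position 18 '(': depth becomes 1
  Position 19 '(': depth becomes 2
  Position 20 ')': depth becomes 1
  Position 21 ')': depth becomes 0
Maximum depth reached: 4

4


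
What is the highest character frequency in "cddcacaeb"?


Input: cddcacaeb
Character counts:
  'a': 2
  'b': 1
  'c': 3
  'd': 2
  'e': 1
Maximum frequency: 3

3


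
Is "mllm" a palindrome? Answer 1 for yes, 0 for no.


Input: mllm
Reversed: mllm
  Compare pos 0 ('m') with pos 3 ('m'): match
  Compare pos 1 ('l') with pos 2 ('l'): match
Result: palindrome

1


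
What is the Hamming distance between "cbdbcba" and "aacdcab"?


Comparing "cbdbcba" and "aacdcab" position by position:
  Position 0: 'c' vs 'a' => differ
  Position 1: 'b' vs 'a' => differ
  Position 2: 'd' vs 'c' => differ
  Position 3: 'b' vs 'd' => differ
  Position 4: 'c' vs 'c' => same
  Position 5: 'b' vs 'a' => differ
  Position 6: 'a' vs 'b' => differ
Total differences (Hamming distance): 6

6


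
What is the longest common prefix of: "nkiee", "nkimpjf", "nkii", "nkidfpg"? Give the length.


Words: nkiee, nkimpjf, nkii, nkidfpg
  Position 0: all 'n' => match
  Position 1: all 'k' => match
  Position 2: all 'i' => match
  Position 3: ('e', 'm', 'i', 'd') => mismatch, stop
LCP = "nki" (length 3)

3


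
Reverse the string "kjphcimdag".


Input: kjphcimdag
Reading characters right to left:
  Position 9: 'g'
  Position 8: 'a'
  Position 7: 'd'
  Position 6: 'm'
  Position 5: 'i'
  Position 4: 'c'
  Position 3: 'h'
  Position 2: 'p'
  Position 1: 'j'
  Position 0: 'k'
Reversed: gadmichpjk

gadmichpjk


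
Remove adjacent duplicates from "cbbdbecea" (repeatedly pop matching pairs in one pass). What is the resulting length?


Input: cbbdbecea
Stack-based adjacent duplicate removal:
  Read 'c': push. Stack: c
  Read 'b': push. Stack: cb
  Read 'b': matches stack top 'b' => pop. Stack: c
  Read 'd': push. Stack: cd
  Read 'b': push. Stack: cdb
  Read 'e': push. Stack: cdbe
  Read 'c': push. Stack: cdbec
  Read 'e': push. Stack: cdbece
  Read 'a': push. Stack: cdbecea
Final stack: "cdbecea" (length 7)

7


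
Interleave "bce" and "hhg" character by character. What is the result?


Interleaving "bce" and "hhg":
  Position 0: 'b' from first, 'h' from second => "bh"
  Position 1: 'c' from first, 'h' from second => "ch"
  Position 2: 'e' from first, 'g' from second => "eg"
Result: bhcheg

bhcheg


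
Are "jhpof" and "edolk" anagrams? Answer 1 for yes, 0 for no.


Strings: "jhpof", "edolk"
Sorted first:  fhjop
Sorted second: deklo
Differ at position 0: 'f' vs 'd' => not anagrams

0


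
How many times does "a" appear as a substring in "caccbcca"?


Searching for "a" in "caccbcca"
Scanning each position:
  Position 0: "c" => no
  Position 1: "a" => MATCH
  Position 2: "c" => no
  Position 3: "c" => no
  Position 4: "b" => no
  Position 5: "c" => no
  Position 6: "c" => no
  Position 7: "a" => MATCH
Total occurrences: 2

2


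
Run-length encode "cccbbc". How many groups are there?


Input: cccbbc
Scanning for consecutive runs:
  Group 1: 'c' x 3 (positions 0-2)
  Group 2: 'b' x 2 (positions 3-4)
  Group 3: 'c' x 1 (positions 5-5)
Total groups: 3

3


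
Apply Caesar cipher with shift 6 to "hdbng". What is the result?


Caesar cipher: shift "hdbng" by 6
  'h' (pos 7) + 6 = pos 13 = 'n'
  'd' (pos 3) + 6 = pos 9 = 'j'
  'b' (pos 1) + 6 = pos 7 = 'h'
  'n' (pos 13) + 6 = pos 19 = 't'
  'g' (pos 6) + 6 = pos 12 = 'm'
Result: njhtm

njhtm


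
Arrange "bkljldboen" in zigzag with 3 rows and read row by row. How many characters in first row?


Zigzag "bkljldboen" into 3 rows:
Placing characters:
  'b' => row 0
  'k' => row 1
  'l' => row 2
  'j' => row 1
  'l' => row 0
  'd' => row 1
  'b' => row 2
  'o' => row 1
  'e' => row 0
  'n' => row 1
Rows:
  Row 0: "ble"
  Row 1: "kjdon"
  Row 2: "lb"
First row length: 3

3


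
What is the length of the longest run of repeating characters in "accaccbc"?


Input: "accaccbc"
Scanning for longest run:
  Position 1 ('c'): new char, reset run to 1
  Position 2 ('c'): continues run of 'c', length=2
  Position 3 ('a'): new char, reset run to 1
  Position 4 ('c'): new char, reset run to 1
  Position 5 ('c'): continues run of 'c', length=2
  Position 6 ('b'): new char, reset run to 1
  Position 7 ('c'): new char, reset run to 1
Longest run: 'c' with length 2

2


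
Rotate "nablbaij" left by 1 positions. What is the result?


Input: "nablbaij", rotate left by 1
First 1 characters: "n"
Remaining characters: "ablbaij"
Concatenate remaining + first: "ablbaij" + "n" = "ablbaijn"

ablbaijn


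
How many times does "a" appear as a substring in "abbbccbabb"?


Searching for "a" in "abbbccbabb"
Scanning each position:
  Position 0: "a" => MATCH
  Position 1: "b" => no
  Position 2: "b" => no
  Position 3: "b" => no
  Position 4: "c" => no
  Position 5: "c" => no
  Position 6: "b" => no
  Position 7: "a" => MATCH
  Position 8: "b" => no
  Position 9: "b" => no
Total occurrences: 2

2


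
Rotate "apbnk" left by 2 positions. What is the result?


Input: "apbnk", rotate left by 2
First 2 characters: "ap"
Remaining characters: "bnk"
Concatenate remaining + first: "bnk" + "ap" = "bnkap"

bnkap


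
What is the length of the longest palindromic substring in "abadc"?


Input: "abadc"
Checking substrings for palindromes:
  [0:3] "aba" (len 3) => palindrome
Longest palindromic substring: "aba" with length 3

3


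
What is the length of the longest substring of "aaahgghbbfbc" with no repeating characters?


Input: "aaahgghbbfbc"
Sliding window (track last position of each char):
  Position 0 ('a'): window [0,0] length 1 -- new best
  Position 1 ('a'): repeat (last at 0), move window start to 1
  Position 1 ('a'): window [1,1] length 1
  Position 2 ('a'): repeat (last at 1), move window start to 2
  Position 2 ('a'): window [2,2] length 1
  Position 3 ('h'): window [2,3] length 2 -- new best
  Position 4 ('g'): window [2,4] length 3 -- new best
  Position 5 ('g'): repeat (last at 4), move window start to 5
  Position 5 ('g'): window [5,5] length 1
  Position 6 ('h'): window [5,6] length 2
  Position 7 ('b'): window [5,7] length 3
  Position 8 ('b'): repeat (last at 7), move window start to 8
  Position 8 ('b'): window [8,8] length 1
  Position 9 ('f'): window [8,9] length 2
  Position 10 ('b'): repeat (last at 8), move window start to 9
  Position 10 ('b'): window [9,10] length 2
  Position 11 ('c'): window [9,11] length 3
Longest substring with no repeats: "ahg" with length 3

3


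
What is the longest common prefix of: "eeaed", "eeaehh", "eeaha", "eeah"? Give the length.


Words: eeaed, eeaehh, eeaha, eeah
  Position 0: all 'e' => match
  Position 1: all 'e' => match
  Position 2: all 'a' => match
  Position 3: ('e', 'e', 'h', 'h') => mismatch, stop
LCP = "eea" (length 3)

3


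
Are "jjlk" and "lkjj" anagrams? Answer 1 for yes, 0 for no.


Strings: "jjlk", "lkjj"
Sorted first:  jjkl
Sorted second: jjkl
Sorted forms match => anagrams

1


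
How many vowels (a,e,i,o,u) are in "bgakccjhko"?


Input: bgakccjhko
Checking each character:
  'b' at position 0: consonant
  'g' at position 1: consonant
  'a' at position 2: vowel (running total: 1)
  'k' at position 3: consonant
  'c' at position 4: consonant
  'c' at position 5: consonant
  'j' at position 6: consonant
  'h' at position 7: consonant
  'k' at position 8: consonant
  'o' at position 9: vowel (running total: 2)
Total vowels: 2

2


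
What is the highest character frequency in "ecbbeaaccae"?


Input: ecbbeaaccae
Character counts:
  'a': 3
  'b': 2
  'c': 3
  'e': 3
Maximum frequency: 3

3


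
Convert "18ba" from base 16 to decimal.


Input: "18ba" in base 16
Positional expansion:
  Digit '1' (value 1) x 16^3 = 4096
  Digit '8' (value 8) x 16^2 = 2048
  Digit 'b' (value 11) x 16^1 = 176
  Digit 'a' (value 10) x 16^0 = 10
Sum = 6330

6330


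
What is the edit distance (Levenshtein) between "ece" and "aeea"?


Computing edit distance: "ece" -> "aeea"
DP table:
           a    e    e    a
      0    1    2    3    4
  e   1    1    1    2    3
  c   2    2    2    2    3
  e   3    3    2    2    3
Edit distance = dp[3][4] = 3

3


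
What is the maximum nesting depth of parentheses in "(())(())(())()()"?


Input: "(())(())(())()()"
Tracking depth:
  Position 0 '(': depth becomes 1
  Position 1 '(': depth becomes 2
  Position 2 ')': depth becomes 1
  Position 3 ')': depth becomes 0
  Position 4 '(': depth becomes 1
  Position 5 '(': depth becomes 2
  Position 6 ')': depth becomes 1
  Position 7 ')': depth becomes 0
  Position 8 '(': depth becomes 1
  Position 9 '(': depth becomes 2
  Position 10 ')': depth becomes 1
  Position 11 ')': depth becomes 0
  Position 12 '(': depth becomes 1
  Position 13 ')': depth becomes 0
  Position 14 '(': depth becomes 1
  Position 15 ')': depth becomes 0
Maximum depth reached: 2

2


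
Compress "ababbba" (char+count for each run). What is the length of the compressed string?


Input: ababbba
Runs:
  'a' x 1 => "a1"
  'b' x 1 => "b1"
  'a' x 1 => "a1"
  'b' x 3 => "b3"
  'a' x 1 => "a1"
Compressed: "a1b1a1b3a1"
Compressed length: 10

10


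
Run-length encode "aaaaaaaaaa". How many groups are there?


Input: aaaaaaaaaa
Scanning for consecutive runs:
  Group 1: 'a' x 10 (positions 0-9)
Total groups: 1

1


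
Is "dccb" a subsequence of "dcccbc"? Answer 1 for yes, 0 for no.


Check if "dccb" is a subsequence of "dcccbc"
Greedy scan:
  Position 0 ('d'): matches sub[0] = 'd'
  Position 1 ('c'): matches sub[1] = 'c'
  Position 2 ('c'): matches sub[2] = 'c'
  Position 3 ('c'): no match needed
  Position 4 ('b'): matches sub[3] = 'b'
  Position 5 ('c'): no match needed
All 4 characters matched => is a subsequence

1


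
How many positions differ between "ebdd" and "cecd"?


Comparing "ebdd" and "cecd" position by position:
  Position 0: 'e' vs 'c' => DIFFER
  Position 1: 'b' vs 'e' => DIFFER
  Position 2: 'd' vs 'c' => DIFFER
  Position 3: 'd' vs 'd' => same
Positions that differ: 3

3


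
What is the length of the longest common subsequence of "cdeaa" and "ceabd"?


LCS of "cdeaa" and "ceabd"
DP table:
           c    e    a    b    d
      0    0    0    0    0    0
  c   0    1    1    1    1    1
  d   0    1    1    1    1    2
  e   0    1    2    2    2    2
  a   0    1    2    3    3    3
  a   0    1    2    3    3    3
LCS length = dp[5][5] = 3

3


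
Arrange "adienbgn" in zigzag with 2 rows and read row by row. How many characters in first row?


Zigzag "adienbgn" into 2 rows:
Placing characters:
  'a' => row 0
  'd' => row 1
  'i' => row 0
  'e' => row 1
  'n' => row 0
  'b' => row 1
  'g' => row 0
  'n' => row 1
Rows:
  Row 0: "aing"
  Row 1: "debn"
First row length: 4

4


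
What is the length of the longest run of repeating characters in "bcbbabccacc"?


Input: "bcbbabccacc"
Scanning for longest run:
  Position 1 ('c'): new char, reset run to 1
  Position 2 ('b'): new char, reset run to 1
  Position 3 ('b'): continues run of 'b', length=2
  Position 4 ('a'): new char, reset run to 1
  Position 5 ('b'): new char, reset run to 1
  Position 6 ('c'): new char, reset run to 1
  Position 7 ('c'): continues run of 'c', length=2
  Position 8 ('a'): new char, reset run to 1
  Position 9 ('c'): new char, reset run to 1
  Position 10 ('c'): continues run of 'c', length=2
Longest run: 'b' with length 2

2


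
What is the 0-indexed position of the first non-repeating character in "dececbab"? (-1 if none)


Input: dececbab
Character frequencies:
  'a': 1
  'b': 2
  'c': 2
  'd': 1
  'e': 2
Scanning left to right for freq == 1:
  Position 0 ('d'): unique! => answer = 0

0


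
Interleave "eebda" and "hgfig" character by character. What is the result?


Interleaving "eebda" and "hgfig":
  Position 0: 'e' from first, 'h' from second => "eh"
  Position 1: 'e' from first, 'g' from second => "eg"
  Position 2: 'b' from first, 'f' from second => "bf"
  Position 3: 'd' from first, 'i' from second => "di"
  Position 4: 'a' from first, 'g' from second => "ag"
Result: ehegbfdiag

ehegbfdiag


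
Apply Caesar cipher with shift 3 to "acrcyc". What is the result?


Caesar cipher: shift "acrcyc" by 3
  'a' (pos 0) + 3 = pos 3 = 'd'
  'c' (pos 2) + 3 = pos 5 = 'f'
  'r' (pos 17) + 3 = pos 20 = 'u'
  'c' (pos 2) + 3 = pos 5 = 'f'
  'y' (pos 24) + 3 = pos 1 = 'b'
  'c' (pos 2) + 3 = pos 5 = 'f'
Result: dfufbf

dfufbf


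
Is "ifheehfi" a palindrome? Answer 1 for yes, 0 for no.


Input: ifheehfi
Reversed: ifheehfi
  Compare pos 0 ('i') with pos 7 ('i'): match
  Compare pos 1 ('f') with pos 6 ('f'): match
  Compare pos 2 ('h') with pos 5 ('h'): match
  Compare pos 3 ('e') with pos 4 ('e'): match
Result: palindrome

1


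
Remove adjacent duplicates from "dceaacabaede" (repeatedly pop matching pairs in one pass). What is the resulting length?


Input: dceaacabaede
Stack-based adjacent duplicate removal:
  Read 'd': push. Stack: d
  Read 'c': push. Stack: dc
  Read 'e': push. Stack: dce
  Read 'a': push. Stack: dcea
  Read 'a': matches stack top 'a' => pop. Stack: dce
  Read 'c': push. Stack: dcec
  Read 'a': push. Stack: dceca
  Read 'b': push. Stack: dcecab
  Read 'a': push. Stack: dcecaba
  Read 'e': push. Stack: dcecabae
  Read 'd': push. Stack: dcecabaed
  Read 'e': push. Stack: dcecabaede
Final stack: "dcecabaede" (length 10)

10


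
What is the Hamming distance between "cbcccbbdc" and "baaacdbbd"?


Comparing "cbcccbbdc" and "baaacdbbd" position by position:
  Position 0: 'c' vs 'b' => differ
  Position 1: 'b' vs 'a' => differ
  Position 2: 'c' vs 'a' => differ
  Position 3: 'c' vs 'a' => differ
  Position 4: 'c' vs 'c' => same
  Position 5: 'b' vs 'd' => differ
  Position 6: 'b' vs 'b' => same
  Position 7: 'd' vs 'b' => differ
  Position 8: 'c' vs 'd' => differ
Total differences (Hamming distance): 7

7


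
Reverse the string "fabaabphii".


Input: fabaabphii
Reading characters right to left:
  Position 9: 'i'
  Position 8: 'i'
  Position 7: 'h'
  Position 6: 'p'
  Position 5: 'b'
  Position 4: 'a'
  Position 3: 'a'
  Position 2: 'b'
  Position 1: 'a'
  Position 0: 'f'
Reversed: iihpbaabaf

iihpbaabaf


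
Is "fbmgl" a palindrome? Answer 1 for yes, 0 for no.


Input: fbmgl
Reversed: lgmbf
  Compare pos 0 ('f') with pos 4 ('l'): MISMATCH
  Compare pos 1 ('b') with pos 3 ('g'): MISMATCH
Result: not a palindrome

0


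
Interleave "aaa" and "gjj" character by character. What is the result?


Interleaving "aaa" and "gjj":
  Position 0: 'a' from first, 'g' from second => "ag"
  Position 1: 'a' from first, 'j' from second => "aj"
  Position 2: 'a' from first, 'j' from second => "aj"
Result: agajaj

agajaj


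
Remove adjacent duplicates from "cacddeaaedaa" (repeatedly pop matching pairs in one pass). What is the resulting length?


Input: cacddeaaedaa
Stack-based adjacent duplicate removal:
  Read 'c': push. Stack: c
  Read 'a': push. Stack: ca
  Read 'c': push. Stack: cac
  Read 'd': push. Stack: cacd
  Read 'd': matches stack top 'd' => pop. Stack: cac
  Read 'e': push. Stack: cace
  Read 'a': push. Stack: cacea
  Read 'a': matches stack top 'a' => pop. Stack: cace
  Read 'e': matches stack top 'e' => pop. Stack: cac
  Read 'd': push. Stack: cacd
  Read 'a': push. Stack: cacda
  Read 'a': matches stack top 'a' => pop. Stack: cacd
Final stack: "cacd" (length 4)

4


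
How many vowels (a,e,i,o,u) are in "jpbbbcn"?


Input: jpbbbcn
Checking each character:
  'j' at position 0: consonant
  'p' at position 1: consonant
  'b' at position 2: consonant
  'b' at position 3: consonant
  'b' at position 4: consonant
  'c' at position 5: consonant
  'n' at position 6: consonant
Total vowels: 0

0


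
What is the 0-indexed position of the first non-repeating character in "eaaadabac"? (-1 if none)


Input: eaaadabac
Character frequencies:
  'a': 5
  'b': 1
  'c': 1
  'd': 1
  'e': 1
Scanning left to right for freq == 1:
  Position 0 ('e'): unique! => answer = 0

0


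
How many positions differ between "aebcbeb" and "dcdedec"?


Comparing "aebcbeb" and "dcdedec" position by position:
  Position 0: 'a' vs 'd' => DIFFER
  Position 1: 'e' vs 'c' => DIFFER
  Position 2: 'b' vs 'd' => DIFFER
  Position 3: 'c' vs 'e' => DIFFER
  Position 4: 'b' vs 'd' => DIFFER
  Position 5: 'e' vs 'e' => same
  Position 6: 'b' vs 'c' => DIFFER
Positions that differ: 6

6


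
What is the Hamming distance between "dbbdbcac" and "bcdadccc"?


Comparing "dbbdbcac" and "bcdadccc" position by position:
  Position 0: 'd' vs 'b' => differ
  Position 1: 'b' vs 'c' => differ
  Position 2: 'b' vs 'd' => differ
  Position 3: 'd' vs 'a' => differ
  Position 4: 'b' vs 'd' => differ
  Position 5: 'c' vs 'c' => same
  Position 6: 'a' vs 'c' => differ
  Position 7: 'c' vs 'c' => same
Total differences (Hamming distance): 6

6


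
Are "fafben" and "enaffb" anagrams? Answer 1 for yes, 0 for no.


Strings: "fafben", "enaffb"
Sorted first:  abeffn
Sorted second: abeffn
Sorted forms match => anagrams

1


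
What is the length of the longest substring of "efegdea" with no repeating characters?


Input: "efegdea"
Sliding window (track last position of each char):
  Position 0 ('e'): window [0,0] length 1 -- new best
  Position 1 ('f'): window [0,1] length 2 -- new best
  Position 2 ('e'): repeat (last at 0), move window start to 1
  Position 2 ('e'): window [1,2] length 2
  Position 3 ('g'): window [1,3] length 3 -- new best
  Position 4 ('d'): window [1,4] length 4 -- new best
  Position 5 ('e'): repeat (last at 2), move window start to 3
  Position 5 ('e'): window [3,5] length 3
  Position 6 ('a'): window [3,6] length 4
Longest substring with no repeats: "fegd" with length 4

4


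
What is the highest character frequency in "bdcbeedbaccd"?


Input: bdcbeedbaccd
Character counts:
  'a': 1
  'b': 3
  'c': 3
  'd': 3
  'e': 2
Maximum frequency: 3

3


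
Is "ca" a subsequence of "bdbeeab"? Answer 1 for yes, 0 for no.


Check if "ca" is a subsequence of "bdbeeab"
Greedy scan:
  Position 0 ('b'): no match needed
  Position 1 ('d'): no match needed
  Position 2 ('b'): no match needed
  Position 3 ('e'): no match needed
  Position 4 ('e'): no match needed
  Position 5 ('a'): no match needed
  Position 6 ('b'): no match needed
Only matched 0/2 characters => not a subsequence

0


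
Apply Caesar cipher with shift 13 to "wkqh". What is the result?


Caesar cipher: shift "wkqh" by 13
  'w' (pos 22) + 13 = pos 9 = 'j'
  'k' (pos 10) + 13 = pos 23 = 'x'
  'q' (pos 16) + 13 = pos 3 = 'd'
  'h' (pos 7) + 13 = pos 20 = 'u'
Result: jxdu

jxdu


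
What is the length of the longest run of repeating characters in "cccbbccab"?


Input: "cccbbccab"
Scanning for longest run:
  Position 1 ('c'): continues run of 'c', length=2
  Position 2 ('c'): continues run of 'c', length=3
  Position 3 ('b'): new char, reset run to 1
  Position 4 ('b'): continues run of 'b', length=2
  Position 5 ('c'): new char, reset run to 1
  Position 6 ('c'): continues run of 'c', length=2
  Position 7 ('a'): new char, reset run to 1
  Position 8 ('b'): new char, reset run to 1
Longest run: 'c' with length 3

3


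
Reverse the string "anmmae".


Input: anmmae
Reading characters right to left:
  Position 5: 'e'
  Position 4: 'a'
  Position 3: 'm'
  Position 2: 'm'
  Position 1: 'n'
  Position 0: 'a'
Reversed: eammna

eammna


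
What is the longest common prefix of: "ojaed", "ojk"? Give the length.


Words: ojaed, ojk
  Position 0: all 'o' => match
  Position 1: all 'j' => match
  Position 2: ('a', 'k') => mismatch, stop
LCP = "oj" (length 2)

2


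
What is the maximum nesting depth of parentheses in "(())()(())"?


Input: "(())()(())"
Tracking depth:
  Position 0 '(': depth becomes 1
  Position 1 '(': depth becomes 2
  Position 2 ')': depth becomes 1
  Position 3 ')': depth becomes 0
  Position 4 '(': depth becomes 1
  Position 5 ')': depth becomes 0
  Position 6 '(': depth becomes 1
  Position 7 '(': depth becomes 2
  Position 8 ')': depth becomes 1
  Position 9 ')': depth becomes 0
Maximum depth reached: 2

2


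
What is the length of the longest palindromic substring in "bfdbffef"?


Input: "bfdbffef"
Checking substrings for palindromes:
  [5:8] "fef" (len 3) => palindrome
  [4:6] "ff" (len 2) => palindrome
Longest palindromic substring: "fef" with length 3

3


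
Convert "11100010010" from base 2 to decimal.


Input: "11100010010" in base 2
Positional expansion:
  Digit '1' (value 1) x 2^10 = 1024
  Digit '1' (value 1) x 2^9 = 512
  Digit '1' (value 1) x 2^8 = 256
  Digit '0' (value 0) x 2^7 = 0
  Digit '0' (value 0) x 2^6 = 0
  Digit '0' (value 0) x 2^5 = 0
  Digit '1' (value 1) x 2^4 = 16
  Digit '0' (value 0) x 2^3 = 0
  Digit '0' (value 0) x 2^2 = 0
  Digit '1' (value 1) x 2^1 = 2
  Digit '0' (value 0) x 2^0 = 0
Sum = 1810

1810


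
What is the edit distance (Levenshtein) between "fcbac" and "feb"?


Computing edit distance: "fcbac" -> "feb"
DP table:
           f    e    b
      0    1    2    3
  f   1    0    1    2
  c   2    1    1    2
  b   3    2    2    1
  a   4    3    3    2
  c   5    4    4    3
Edit distance = dp[5][3] = 3

3


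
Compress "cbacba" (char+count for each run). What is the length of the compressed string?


Input: cbacba
Runs:
  'c' x 1 => "c1"
  'b' x 1 => "b1"
  'a' x 1 => "a1"
  'c' x 1 => "c1"
  'b' x 1 => "b1"
  'a' x 1 => "a1"
Compressed: "c1b1a1c1b1a1"
Compressed length: 12

12


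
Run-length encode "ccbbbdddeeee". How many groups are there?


Input: ccbbbdddeeee
Scanning for consecutive runs:
  Group 1: 'c' x 2 (positions 0-1)
  Group 2: 'b' x 3 (positions 2-4)
  Group 3: 'd' x 3 (positions 5-7)
  Group 4: 'e' x 4 (positions 8-11)
Total groups: 4

4


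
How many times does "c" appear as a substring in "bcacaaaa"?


Searching for "c" in "bcacaaaa"
Scanning each position:
  Position 0: "b" => no
  Position 1: "c" => MATCH
  Position 2: "a" => no
  Position 3: "c" => MATCH
  Position 4: "a" => no
  Position 5: "a" => no
  Position 6: "a" => no
  Position 7: "a" => no
Total occurrences: 2

2


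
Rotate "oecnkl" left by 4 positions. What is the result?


Input: "oecnkl", rotate left by 4
First 4 characters: "oecn"
Remaining characters: "kl"
Concatenate remaining + first: "kl" + "oecn" = "kloecn"

kloecn


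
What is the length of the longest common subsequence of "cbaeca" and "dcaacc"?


LCS of "cbaeca" and "dcaacc"
DP table:
           d    c    a    a    c    c
      0    0    0    0    0    0    0
  c   0    0    1    1    1    1    1
  b   0    0    1    1    1    1    1
  a   0    0    1    2    2    2    2
  e   0    0    1    2    2    2    2
  c   0    0    1    2    2    3    3
  a   0    0    1    2    3    3    3
LCS length = dp[6][6] = 3

3


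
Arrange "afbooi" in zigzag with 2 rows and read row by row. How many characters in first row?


Zigzag "afbooi" into 2 rows:
Placing characters:
  'a' => row 0
  'f' => row 1
  'b' => row 0
  'o' => row 1
  'o' => row 0
  'i' => row 1
Rows:
  Row 0: "abo"
  Row 1: "foi"
First row length: 3

3


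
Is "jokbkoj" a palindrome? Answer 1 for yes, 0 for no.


Input: jokbkoj
Reversed: jokbkoj
  Compare pos 0 ('j') with pos 6 ('j'): match
  Compare pos 1 ('o') with pos 5 ('o'): match
  Compare pos 2 ('k') with pos 4 ('k'): match
Result: palindrome

1


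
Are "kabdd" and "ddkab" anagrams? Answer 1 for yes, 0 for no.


Strings: "kabdd", "ddkab"
Sorted first:  abddk
Sorted second: abddk
Sorted forms match => anagrams

1


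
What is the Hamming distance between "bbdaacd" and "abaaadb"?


Comparing "bbdaacd" and "abaaadb" position by position:
  Position 0: 'b' vs 'a' => differ
  Position 1: 'b' vs 'b' => same
  Position 2: 'd' vs 'a' => differ
  Position 3: 'a' vs 'a' => same
  Position 4: 'a' vs 'a' => same
  Position 5: 'c' vs 'd' => differ
  Position 6: 'd' vs 'b' => differ
Total differences (Hamming distance): 4

4


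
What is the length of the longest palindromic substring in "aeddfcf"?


Input: "aeddfcf"
Checking substrings for palindromes:
  [4:7] "fcf" (len 3) => palindrome
  [2:4] "dd" (len 2) => palindrome
Longest palindromic substring: "fcf" with length 3

3


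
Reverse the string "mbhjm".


Input: mbhjm
Reading characters right to left:
  Position 4: 'm'
  Position 3: 'j'
  Position 2: 'h'
  Position 1: 'b'
  Position 0: 'm'
Reversed: mjhbm

mjhbm


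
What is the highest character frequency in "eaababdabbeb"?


Input: eaababdabbeb
Character counts:
  'a': 4
  'b': 5
  'd': 1
  'e': 2
Maximum frequency: 5

5


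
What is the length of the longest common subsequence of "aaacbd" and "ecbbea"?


LCS of "aaacbd" and "ecbbea"
DP table:
           e    c    b    b    e    a
      0    0    0    0    0    0    0
  a   0    0    0    0    0    0    1
  a   0    0    0    0    0    0    1
  a   0    0    0    0    0    0    1
  c   0    0    1    1    1    1    1
  b   0    0    1    2    2    2    2
  d   0    0    1    2    2    2    2
LCS length = dp[6][6] = 2

2


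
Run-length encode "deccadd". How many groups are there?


Input: deccadd
Scanning for consecutive runs:
  Group 1: 'd' x 1 (positions 0-0)
  Group 2: 'e' x 1 (positions 1-1)
  Group 3: 'c' x 2 (positions 2-3)
  Group 4: 'a' x 1 (positions 4-4)
  Group 5: 'd' x 2 (positions 5-6)
Total groups: 5

5


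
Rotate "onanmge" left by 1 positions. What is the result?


Input: "onanmge", rotate left by 1
First 1 characters: "o"
Remaining characters: "nanmge"
Concatenate remaining + first: "nanmge" + "o" = "nanmgeo"

nanmgeo


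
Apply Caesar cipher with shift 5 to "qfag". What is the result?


Caesar cipher: shift "qfag" by 5
  'q' (pos 16) + 5 = pos 21 = 'v'
  'f' (pos 5) + 5 = pos 10 = 'k'
  'a' (pos 0) + 5 = pos 5 = 'f'
  'g' (pos 6) + 5 = pos 11 = 'l'
Result: vkfl

vkfl


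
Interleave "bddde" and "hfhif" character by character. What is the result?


Interleaving "bddde" and "hfhif":
  Position 0: 'b' from first, 'h' from second => "bh"
  Position 1: 'd' from first, 'f' from second => "df"
  Position 2: 'd' from first, 'h' from second => "dh"
  Position 3: 'd' from first, 'i' from second => "di"
  Position 4: 'e' from first, 'f' from second => "ef"
Result: bhdfdhdief

bhdfdhdief


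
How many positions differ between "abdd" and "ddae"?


Comparing "abdd" and "ddae" position by position:
  Position 0: 'a' vs 'd' => DIFFER
  Position 1: 'b' vs 'd' => DIFFER
  Position 2: 'd' vs 'a' => DIFFER
  Position 3: 'd' vs 'e' => DIFFER
Positions that differ: 4

4
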